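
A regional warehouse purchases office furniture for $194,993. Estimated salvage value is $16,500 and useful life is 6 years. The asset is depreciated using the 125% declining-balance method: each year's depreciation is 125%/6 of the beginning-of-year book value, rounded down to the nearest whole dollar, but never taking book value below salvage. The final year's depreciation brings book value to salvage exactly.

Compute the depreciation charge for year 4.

$20,156

Depreciable base = $194,993 − $16,500 = $178,493.
Year 1: ⌊$194,993 × 125%/6⌋ = $40,623. Book value $154,370.
Year 2: ⌊$154,370 × 125%/6⌋ = $32,160. Book value $122,210.
Year 3: ⌊$122,210 × 125%/6⌋ = $25,460. Book value $96,750.
Year 4: ⌊$96,750 × 125%/6⌋ = $20,156. Book value $76,594.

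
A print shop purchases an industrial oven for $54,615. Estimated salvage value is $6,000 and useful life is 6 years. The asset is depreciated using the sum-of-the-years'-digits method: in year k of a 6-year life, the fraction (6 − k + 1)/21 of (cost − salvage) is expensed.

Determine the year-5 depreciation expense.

$4,630

Depreciable base = $54,615 − $6,000 = $48,615.
Sum of the years' digits = 6+5+4+3+2+1 = 21.
Year 1: $48,615 × 6/21 = $13,890. Book value $40,725.
Year 2: $48,615 × 5/21 = $11,575. Book value $29,150.
Year 3: $48,615 × 4/21 = $9,260. Book value $19,890.
Year 4: $48,615 × 3/21 = $6,945. Book value $12,945.
Year 5: $48,615 × 2/21 = $4,630. Book value $8,315.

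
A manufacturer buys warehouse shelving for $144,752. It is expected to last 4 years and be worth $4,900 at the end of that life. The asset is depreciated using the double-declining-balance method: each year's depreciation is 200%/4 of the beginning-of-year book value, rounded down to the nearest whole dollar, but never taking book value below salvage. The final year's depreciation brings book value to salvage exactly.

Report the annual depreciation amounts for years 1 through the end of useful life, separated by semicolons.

Depreciable base = $144,752 − $4,900 = $139,852.
Year 1: ⌊$144,752 × 200%/4⌋ = $72,376. Book value $72,376.
Year 2: ⌊$72,376 × 200%/4⌋ = $36,188. Book value $36,188.
Year 3: ⌊$36,188 × 200%/4⌋ = $18,094. Book value $18,094.
Year 4 (final): $18,094 − $4,900 = $13,194. Book value $4,900.

$72,376; $36,188; $18,094; $13,194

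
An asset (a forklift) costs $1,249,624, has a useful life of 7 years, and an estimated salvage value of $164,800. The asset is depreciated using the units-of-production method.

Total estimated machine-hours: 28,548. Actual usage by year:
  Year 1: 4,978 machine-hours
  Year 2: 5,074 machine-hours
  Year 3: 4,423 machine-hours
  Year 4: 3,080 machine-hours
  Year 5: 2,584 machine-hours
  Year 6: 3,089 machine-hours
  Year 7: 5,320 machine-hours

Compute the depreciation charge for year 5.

$98,192

Depreciable base = $1,249,624 − $164,800 = $1,084,824.
Rate = $1,084,824 / 28,548 machine-hours = $38 per machine-hour.
Year 1: 4,978 × $38 = $189,164. Book value $1,060,460.
Year 2: 5,074 × $38 = $192,812. Book value $867,648.
Year 3: 4,423 × $38 = $168,074. Book value $699,574.
Year 4: 3,080 × $38 = $117,040. Book value $582,534.
Year 5: 2,584 × $38 = $98,192. Book value $484,342.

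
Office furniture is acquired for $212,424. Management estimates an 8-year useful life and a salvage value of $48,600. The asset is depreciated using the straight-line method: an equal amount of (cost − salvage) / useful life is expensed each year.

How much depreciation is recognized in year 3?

$20,478

Depreciable base = $212,424 − $48,600 = $163,824.
Annual expense = $163,824 / 8 = $20,478.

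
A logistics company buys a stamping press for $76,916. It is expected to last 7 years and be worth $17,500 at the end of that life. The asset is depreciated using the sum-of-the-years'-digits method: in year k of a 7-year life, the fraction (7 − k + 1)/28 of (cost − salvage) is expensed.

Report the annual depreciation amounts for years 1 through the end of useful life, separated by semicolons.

Depreciable base = $76,916 − $17,500 = $59,416.
Sum of the years' digits = 7+6+5+4+3+2+1 = 28.
Year 1: $59,416 × 7/28 = $14,854. Book value $62,062.
Year 2: $59,416 × 6/28 = $12,732. Book value $49,330.
Year 3: $59,416 × 5/28 = $10,610. Book value $38,720.
Year 4: $59,416 × 4/28 = $8,488. Book value $30,232.
Year 5: $59,416 × 3/28 = $6,366. Book value $23,866.
Year 6: $59,416 × 2/28 = $4,244. Book value $19,622.
Year 7: $59,416 × 1/28 = $2,122. Book value $17,500.

$14,854; $12,732; $10,610; $8,488; $6,366; $4,244; $2,122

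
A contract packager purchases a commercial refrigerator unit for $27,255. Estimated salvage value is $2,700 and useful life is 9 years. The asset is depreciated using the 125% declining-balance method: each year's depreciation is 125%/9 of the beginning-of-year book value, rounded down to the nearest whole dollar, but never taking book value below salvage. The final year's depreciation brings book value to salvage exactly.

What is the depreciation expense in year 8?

$1,329

Depreciable base = $27,255 − $2,700 = $24,555.
Year 1: ⌊$27,255 × 125%/9⌋ = $3,785. Book value $23,470.
Year 2: ⌊$23,470 × 125%/9⌋ = $3,259. Book value $20,211.
Year 3: ⌊$20,211 × 125%/9⌋ = $2,807. Book value $17,404.
Year 4: ⌊$17,404 × 125%/9⌋ = $2,417. Book value $14,987.
Year 5: ⌊$14,987 × 125%/9⌋ = $2,081. Book value $12,906.
Year 6: ⌊$12,906 × 125%/9⌋ = $1,792. Book value $11,114.
Year 7: ⌊$11,114 × 125%/9⌋ = $1,543. Book value $9,571.
Year 8: ⌊$9,571 × 125%/9⌋ = $1,329. Book value $8,242.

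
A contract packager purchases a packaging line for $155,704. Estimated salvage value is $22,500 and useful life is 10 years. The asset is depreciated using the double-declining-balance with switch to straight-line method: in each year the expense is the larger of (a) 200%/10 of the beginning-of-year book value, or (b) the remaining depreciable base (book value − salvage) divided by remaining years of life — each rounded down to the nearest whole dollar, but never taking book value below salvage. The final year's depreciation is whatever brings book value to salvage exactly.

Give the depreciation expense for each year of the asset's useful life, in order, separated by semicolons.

Depreciable base = $155,704 − $22,500 = $133,204.
Year 1: DB = ⌊$155,704 × 200%/10⌋ = $31,140; SL = ⌊$133,204/10⌋ = $13,320 → take DB $31,140. Book value $124,564.
Year 2: DB = ⌊$124,564 × 200%/10⌋ = $24,912; SL = ⌊$102,064/9⌋ = $11,340 → take DB $24,912. Book value $99,652.
Year 3: DB = ⌊$99,652 × 200%/10⌋ = $19,930; SL = ⌊$77,152/8⌋ = $9,644 → take DB $19,930. Book value $79,722.
Year 4: DB = ⌊$79,722 × 200%/10⌋ = $15,944; SL = ⌊$57,222/7⌋ = $8,174 → take DB $15,944. Book value $63,778.
Year 5: DB = ⌊$63,778 × 200%/10⌋ = $12,755; SL = ⌊$41,278/6⌋ = $6,879 → take DB $12,755. Book value $51,023.
Year 6: DB = ⌊$51,023 × 200%/10⌋ = $10,204; SL = ⌊$28,523/5⌋ = $5,704 → take DB $10,204. Book value $40,819.
Year 7: DB = ⌊$40,819 × 200%/10⌋ = $8,163; SL = ⌊$18,319/4⌋ = $4,579 → take DB $8,163. Book value $32,656.
Year 8: DB = ⌊$32,656 × 200%/10⌋ = $6,531; SL = ⌊$10,156/3⌋ = $3,385 → take DB $6,531. Book value $26,125.
Year 9: DB = ⌊$26,125 × 200%/10⌋ = $5,225; SL = ⌊$3,625/2⌋ = $1,812 → take DB $5,225, capped at $3,625. Book value $22,500.
Year 10 (final): $22,500 − $22,500 = $0. Book value $22,500.

$31,140; $24,912; $19,930; $15,944; $12,755; $10,204; $8,163; $6,531; $3,625; $0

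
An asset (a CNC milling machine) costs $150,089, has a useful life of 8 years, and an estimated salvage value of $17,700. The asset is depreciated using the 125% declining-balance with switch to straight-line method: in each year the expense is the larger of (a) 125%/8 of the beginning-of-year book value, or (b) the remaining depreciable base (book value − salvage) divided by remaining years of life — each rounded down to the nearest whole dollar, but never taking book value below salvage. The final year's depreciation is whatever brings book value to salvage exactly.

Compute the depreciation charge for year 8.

$14,492

Depreciable base = $150,089 − $17,700 = $132,389.
Year 1: DB = ⌊$150,089 × 125%/8⌋ = $23,451; SL = ⌊$132,389/8⌋ = $16,548 → take DB $23,451. Book value $126,638.
Year 2: DB = ⌊$126,638 × 125%/8⌋ = $19,787; SL = ⌊$108,938/7⌋ = $15,562 → take DB $19,787. Book value $106,851.
Year 3: DB = ⌊$106,851 × 125%/8⌋ = $16,695; SL = ⌊$89,151/6⌋ = $14,858 → take DB $16,695. Book value $90,156.
Year 4: DB = ⌊$90,156 × 125%/8⌋ = $14,086; SL = ⌊$72,456/5⌋ = $14,491 → take SL $14,491. Book value $75,665.
Year 5: DB = ⌊$75,665 × 125%/8⌋ = $11,822; SL = ⌊$57,965/4⌋ = $14,491 → take SL $14,491. Book value $61,174.
Year 6: DB = ⌊$61,174 × 125%/8⌋ = $9,558; SL = ⌊$43,474/3⌋ = $14,491 → take SL $14,491. Book value $46,683.
Year 7: DB = ⌊$46,683 × 125%/8⌋ = $7,294; SL = ⌊$28,983/2⌋ = $14,491 → take SL $14,491. Book value $32,192.
Year 8 (final): $32,192 − $17,700 = $14,492. Book value $17,700.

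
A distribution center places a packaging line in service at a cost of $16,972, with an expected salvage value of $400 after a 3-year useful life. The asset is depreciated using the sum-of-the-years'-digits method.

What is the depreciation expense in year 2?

$5,524

Depreciable base = $16,972 − $400 = $16,572.
Sum of the years' digits = 3+2+1 = 6.
Year 1: $16,572 × 3/6 = $8,286. Book value $8,686.
Year 2: $16,572 × 2/6 = $5,524. Book value $3,162.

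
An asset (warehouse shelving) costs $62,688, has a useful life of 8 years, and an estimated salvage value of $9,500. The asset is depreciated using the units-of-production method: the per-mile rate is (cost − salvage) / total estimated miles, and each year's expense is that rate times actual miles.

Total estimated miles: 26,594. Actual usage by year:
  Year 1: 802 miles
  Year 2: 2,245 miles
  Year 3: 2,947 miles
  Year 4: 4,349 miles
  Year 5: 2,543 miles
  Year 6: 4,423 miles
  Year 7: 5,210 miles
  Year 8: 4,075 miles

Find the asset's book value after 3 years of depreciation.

$50,700

Depreciable base = $62,688 − $9,500 = $53,188.
Rate = $53,188 / 26,594 miles = $2 per mile.
Year 1: 802 × $2 = $1,604. Book value $61,084.
Year 2: 2,245 × $2 = $4,490. Book value $56,594.
Year 3: 2,947 × $2 = $5,894. Book value $50,700.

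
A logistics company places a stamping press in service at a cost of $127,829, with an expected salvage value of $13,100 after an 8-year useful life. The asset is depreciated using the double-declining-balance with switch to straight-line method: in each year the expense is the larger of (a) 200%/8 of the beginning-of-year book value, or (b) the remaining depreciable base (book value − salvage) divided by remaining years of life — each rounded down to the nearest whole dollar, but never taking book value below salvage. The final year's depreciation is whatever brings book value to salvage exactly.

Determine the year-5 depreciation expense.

$10,111

Depreciable base = $127,829 − $13,100 = $114,729.
Year 1: DB = ⌊$127,829 × 200%/8⌋ = $31,957; SL = ⌊$114,729/8⌋ = $14,341 → take DB $31,957. Book value $95,872.
Year 2: DB = ⌊$95,872 × 200%/8⌋ = $23,968; SL = ⌊$82,772/7⌋ = $11,824 → take DB $23,968. Book value $71,904.
Year 3: DB = ⌊$71,904 × 200%/8⌋ = $17,976; SL = ⌊$58,804/6⌋ = $9,800 → take DB $17,976. Book value $53,928.
Year 4: DB = ⌊$53,928 × 200%/8⌋ = $13,482; SL = ⌊$40,828/5⌋ = $8,165 → take DB $13,482. Book value $40,446.
Year 5: DB = ⌊$40,446 × 200%/8⌋ = $10,111; SL = ⌊$27,346/4⌋ = $6,836 → take DB $10,111. Book value $30,335.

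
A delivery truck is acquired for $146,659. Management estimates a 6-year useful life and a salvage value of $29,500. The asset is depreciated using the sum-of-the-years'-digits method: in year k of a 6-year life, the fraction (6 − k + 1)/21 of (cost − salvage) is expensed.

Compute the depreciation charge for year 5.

$11,158

Depreciable base = $146,659 − $29,500 = $117,159.
Sum of the years' digits = 6+5+4+3+2+1 = 21.
Year 1: $117,159 × 6/21 = $33,474. Book value $113,185.
Year 2: $117,159 × 5/21 = $27,895. Book value $85,290.
Year 3: $117,159 × 4/21 = $22,316. Book value $62,974.
Year 4: $117,159 × 3/21 = $16,737. Book value $46,237.
Year 5: $117,159 × 2/21 = $11,158. Book value $35,079.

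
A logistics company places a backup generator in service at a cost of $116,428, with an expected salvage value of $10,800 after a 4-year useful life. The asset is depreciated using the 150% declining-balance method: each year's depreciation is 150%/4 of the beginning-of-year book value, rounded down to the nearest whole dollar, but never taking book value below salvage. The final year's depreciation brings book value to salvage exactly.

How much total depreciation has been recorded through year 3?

Depreciable base = $116,428 − $10,800 = $105,628.
Year 1: ⌊$116,428 × 150%/4⌋ = $43,660. Book value $72,768.
Year 2: ⌊$72,768 × 150%/4⌋ = $27,288. Book value $45,480.
Year 3: ⌊$45,480 × 150%/4⌋ = $17,055. Book value $28,425.
Accumulated through year 3 = $116,428 − $28,425 = $88,003.

$88,003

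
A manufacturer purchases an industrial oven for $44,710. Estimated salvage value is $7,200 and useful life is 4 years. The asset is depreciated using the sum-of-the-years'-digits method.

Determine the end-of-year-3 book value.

Depreciable base = $44,710 − $7,200 = $37,510.
Sum of the years' digits = 4+3+2+1 = 10.
Year 1: $37,510 × 4/10 = $15,004. Book value $29,706.
Year 2: $37,510 × 3/10 = $11,253. Book value $18,453.
Year 3: $37,510 × 2/10 = $7,502. Book value $10,951.

$10,951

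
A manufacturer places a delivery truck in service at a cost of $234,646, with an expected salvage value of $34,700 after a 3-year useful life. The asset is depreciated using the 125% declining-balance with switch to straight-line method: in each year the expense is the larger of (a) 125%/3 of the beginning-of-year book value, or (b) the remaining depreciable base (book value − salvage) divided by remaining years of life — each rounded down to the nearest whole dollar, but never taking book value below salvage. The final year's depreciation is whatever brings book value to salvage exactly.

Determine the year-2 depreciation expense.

Depreciable base = $234,646 − $34,700 = $199,946.
Year 1: DB = ⌊$234,646 × 125%/3⌋ = $97,769; SL = ⌊$199,946/3⌋ = $66,648 → take DB $97,769. Book value $136,877.
Year 2: DB = ⌊$136,877 × 125%/3⌋ = $57,032; SL = ⌊$102,177/2⌋ = $51,088 → take DB $57,032. Book value $79,845.

$57,032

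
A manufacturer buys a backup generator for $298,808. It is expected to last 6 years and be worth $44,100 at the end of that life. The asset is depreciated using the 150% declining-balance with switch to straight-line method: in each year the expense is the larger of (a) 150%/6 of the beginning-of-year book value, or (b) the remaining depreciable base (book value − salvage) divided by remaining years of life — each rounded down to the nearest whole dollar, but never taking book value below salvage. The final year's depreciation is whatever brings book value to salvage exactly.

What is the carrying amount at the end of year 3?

Depreciable base = $298,808 − $44,100 = $254,708.
Year 1: DB = ⌊$298,808 × 150%/6⌋ = $74,702; SL = ⌊$254,708/6⌋ = $42,451 → take DB $74,702. Book value $224,106.
Year 2: DB = ⌊$224,106 × 150%/6⌋ = $56,026; SL = ⌊$180,006/5⌋ = $36,001 → take DB $56,026. Book value $168,080.
Year 3: DB = ⌊$168,080 × 150%/6⌋ = $42,020; SL = ⌊$123,980/4⌋ = $30,995 → take DB $42,020. Book value $126,060.

$126,060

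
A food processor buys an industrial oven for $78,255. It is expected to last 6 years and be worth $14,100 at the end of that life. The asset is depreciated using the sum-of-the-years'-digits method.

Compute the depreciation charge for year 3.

$12,220

Depreciable base = $78,255 − $14,100 = $64,155.
Sum of the years' digits = 6+5+4+3+2+1 = 21.
Year 1: $64,155 × 6/21 = $18,330. Book value $59,925.
Year 2: $64,155 × 5/21 = $15,275. Book value $44,650.
Year 3: $64,155 × 4/21 = $12,220. Book value $32,430.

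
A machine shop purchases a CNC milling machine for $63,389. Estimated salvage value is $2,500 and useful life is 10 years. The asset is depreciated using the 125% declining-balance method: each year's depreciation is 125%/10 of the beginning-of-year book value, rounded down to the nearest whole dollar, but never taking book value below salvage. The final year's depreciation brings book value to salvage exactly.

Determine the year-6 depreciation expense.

Depreciable base = $63,389 − $2,500 = $60,889.
Year 1: ⌊$63,389 × 125%/10⌋ = $7,923. Book value $55,466.
Year 2: ⌊$55,466 × 125%/10⌋ = $6,933. Book value $48,533.
Year 3: ⌊$48,533 × 125%/10⌋ = $6,066. Book value $42,467.
Year 4: ⌊$42,467 × 125%/10⌋ = $5,308. Book value $37,159.
Year 5: ⌊$37,159 × 125%/10⌋ = $4,644. Book value $32,515.
Year 6: ⌊$32,515 × 125%/10⌋ = $4,064. Book value $28,451.

$4,064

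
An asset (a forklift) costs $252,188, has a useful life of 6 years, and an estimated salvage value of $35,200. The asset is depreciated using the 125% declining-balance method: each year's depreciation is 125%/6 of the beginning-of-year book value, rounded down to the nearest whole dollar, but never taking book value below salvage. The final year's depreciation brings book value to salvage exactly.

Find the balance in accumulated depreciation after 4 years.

$153,128

Depreciable base = $252,188 − $35,200 = $216,988.
Year 1: ⌊$252,188 × 125%/6⌋ = $52,539. Book value $199,649.
Year 2: ⌊$199,649 × 125%/6⌋ = $41,593. Book value $158,056.
Year 3: ⌊$158,056 × 125%/6⌋ = $32,928. Book value $125,128.
Year 4: ⌊$125,128 × 125%/6⌋ = $26,068. Book value $99,060.
Accumulated through year 4 = $252,188 − $99,060 = $153,128.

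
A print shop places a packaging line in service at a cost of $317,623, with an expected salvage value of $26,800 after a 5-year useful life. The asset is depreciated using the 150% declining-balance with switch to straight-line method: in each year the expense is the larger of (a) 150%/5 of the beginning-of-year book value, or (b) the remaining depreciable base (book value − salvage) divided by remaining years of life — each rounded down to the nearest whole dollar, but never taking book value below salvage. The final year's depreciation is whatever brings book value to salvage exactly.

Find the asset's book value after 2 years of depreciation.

Depreciable base = $317,623 − $26,800 = $290,823.
Year 1: DB = ⌊$317,623 × 150%/5⌋ = $95,286; SL = ⌊$290,823/5⌋ = $58,164 → take DB $95,286. Book value $222,337.
Year 2: DB = ⌊$222,337 × 150%/5⌋ = $66,701; SL = ⌊$195,537/4⌋ = $48,884 → take DB $66,701. Book value $155,636.

$155,636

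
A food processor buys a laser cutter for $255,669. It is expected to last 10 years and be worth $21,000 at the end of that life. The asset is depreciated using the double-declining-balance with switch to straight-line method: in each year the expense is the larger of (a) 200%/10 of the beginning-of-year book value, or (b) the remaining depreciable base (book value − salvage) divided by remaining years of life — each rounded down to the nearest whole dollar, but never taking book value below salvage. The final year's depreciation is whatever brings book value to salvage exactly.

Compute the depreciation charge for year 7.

$13,404

Depreciable base = $255,669 − $21,000 = $234,669.
Year 1: DB = ⌊$255,669 × 200%/10⌋ = $51,133; SL = ⌊$234,669/10⌋ = $23,466 → take DB $51,133. Book value $204,536.
Year 2: DB = ⌊$204,536 × 200%/10⌋ = $40,907; SL = ⌊$183,536/9⌋ = $20,392 → take DB $40,907. Book value $163,629.
Year 3: DB = ⌊$163,629 × 200%/10⌋ = $32,725; SL = ⌊$142,629/8⌋ = $17,828 → take DB $32,725. Book value $130,904.
Year 4: DB = ⌊$130,904 × 200%/10⌋ = $26,180; SL = ⌊$109,904/7⌋ = $15,700 → take DB $26,180. Book value $104,724.
Year 5: DB = ⌊$104,724 × 200%/10⌋ = $20,944; SL = ⌊$83,724/6⌋ = $13,954 → take DB $20,944. Book value $83,780.
Year 6: DB = ⌊$83,780 × 200%/10⌋ = $16,756; SL = ⌊$62,780/5⌋ = $12,556 → take DB $16,756. Book value $67,024.
Year 7: DB = ⌊$67,024 × 200%/10⌋ = $13,404; SL = ⌊$46,024/4⌋ = $11,506 → take DB $13,404. Book value $53,620.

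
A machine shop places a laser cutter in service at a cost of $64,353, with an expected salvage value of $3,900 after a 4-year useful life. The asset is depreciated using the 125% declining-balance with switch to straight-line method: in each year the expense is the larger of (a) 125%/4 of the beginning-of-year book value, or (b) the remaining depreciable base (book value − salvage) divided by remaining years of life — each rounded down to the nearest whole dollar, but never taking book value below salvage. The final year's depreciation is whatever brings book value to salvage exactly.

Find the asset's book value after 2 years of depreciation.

Depreciable base = $64,353 − $3,900 = $60,453.
Year 1: DB = ⌊$64,353 × 125%/4⌋ = $20,110; SL = ⌊$60,453/4⌋ = $15,113 → take DB $20,110. Book value $44,243.
Year 2: DB = ⌊$44,243 × 125%/4⌋ = $13,825; SL = ⌊$40,343/3⌋ = $13,447 → take DB $13,825. Book value $30,418.

$30,418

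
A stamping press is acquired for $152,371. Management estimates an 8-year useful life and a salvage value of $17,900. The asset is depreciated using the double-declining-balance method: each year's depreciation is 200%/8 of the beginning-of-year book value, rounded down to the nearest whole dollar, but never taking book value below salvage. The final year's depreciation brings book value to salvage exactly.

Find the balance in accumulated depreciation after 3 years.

$88,088

Depreciable base = $152,371 − $17,900 = $134,471.
Year 1: ⌊$152,371 × 200%/8⌋ = $38,092. Book value $114,279.
Year 2: ⌊$114,279 × 200%/8⌋ = $28,569. Book value $85,710.
Year 3: ⌊$85,710 × 200%/8⌋ = $21,427. Book value $64,283.
Accumulated through year 3 = $152,371 − $64,283 = $88,088.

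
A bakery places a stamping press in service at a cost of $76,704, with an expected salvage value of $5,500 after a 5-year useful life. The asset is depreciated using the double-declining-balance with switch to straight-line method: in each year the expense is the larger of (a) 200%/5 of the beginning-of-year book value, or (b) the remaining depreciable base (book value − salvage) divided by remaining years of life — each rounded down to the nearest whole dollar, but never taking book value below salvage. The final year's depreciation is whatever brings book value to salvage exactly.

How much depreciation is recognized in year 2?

$18,409

Depreciable base = $76,704 − $5,500 = $71,204.
Year 1: DB = ⌊$76,704 × 200%/5⌋ = $30,681; SL = ⌊$71,204/5⌋ = $14,240 → take DB $30,681. Book value $46,023.
Year 2: DB = ⌊$46,023 × 200%/5⌋ = $18,409; SL = ⌊$40,523/4⌋ = $10,130 → take DB $18,409. Book value $27,614.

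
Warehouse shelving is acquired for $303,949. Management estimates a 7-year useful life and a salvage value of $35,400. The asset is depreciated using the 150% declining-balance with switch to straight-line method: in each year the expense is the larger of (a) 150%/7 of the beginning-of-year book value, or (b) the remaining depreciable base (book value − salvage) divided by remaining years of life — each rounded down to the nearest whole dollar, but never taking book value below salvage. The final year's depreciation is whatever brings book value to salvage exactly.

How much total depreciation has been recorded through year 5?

$214,921

Depreciable base = $303,949 − $35,400 = $268,549.
Year 1: DB = ⌊$303,949 × 150%/7⌋ = $65,131; SL = ⌊$268,549/7⌋ = $38,364 → take DB $65,131. Book value $238,818.
Year 2: DB = ⌊$238,818 × 150%/7⌋ = $51,175; SL = ⌊$203,418/6⌋ = $33,903 → take DB $51,175. Book value $187,643.
Year 3: DB = ⌊$187,643 × 150%/7⌋ = $40,209; SL = ⌊$152,243/5⌋ = $30,448 → take DB $40,209. Book value $147,434.
Year 4: DB = ⌊$147,434 × 150%/7⌋ = $31,593; SL = ⌊$112,034/4⌋ = $28,008 → take DB $31,593. Book value $115,841.
Year 5: DB = ⌊$115,841 × 150%/7⌋ = $24,823; SL = ⌊$80,441/3⌋ = $26,813 → take SL $26,813. Book value $89,028.
Accumulated through year 5 = $303,949 − $89,028 = $214,921.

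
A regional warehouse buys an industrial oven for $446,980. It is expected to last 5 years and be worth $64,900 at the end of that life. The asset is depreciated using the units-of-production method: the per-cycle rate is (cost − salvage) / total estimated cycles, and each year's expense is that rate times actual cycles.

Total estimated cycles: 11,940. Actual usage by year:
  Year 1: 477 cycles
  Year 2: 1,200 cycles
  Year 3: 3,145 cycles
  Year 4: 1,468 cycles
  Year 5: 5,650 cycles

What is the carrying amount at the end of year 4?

Depreciable base = $446,980 − $64,900 = $382,080.
Rate = $382,080 / 11,940 cycles = $32 per cycle.
Year 1: 477 × $32 = $15,264. Book value $431,716.
Year 2: 1,200 × $32 = $38,400. Book value $393,316.
Year 3: 3,145 × $32 = $100,640. Book value $292,676.
Year 4: 1,468 × $32 = $46,976. Book value $245,700.

$245,700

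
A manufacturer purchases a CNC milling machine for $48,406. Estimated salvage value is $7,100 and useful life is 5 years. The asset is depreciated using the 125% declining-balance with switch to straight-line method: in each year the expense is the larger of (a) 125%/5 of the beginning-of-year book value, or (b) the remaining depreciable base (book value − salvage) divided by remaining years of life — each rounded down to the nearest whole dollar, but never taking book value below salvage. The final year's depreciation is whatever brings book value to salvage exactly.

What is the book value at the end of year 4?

$13,761

Depreciable base = $48,406 − $7,100 = $41,306.
Year 1: DB = ⌊$48,406 × 125%/5⌋ = $12,101; SL = ⌊$41,306/5⌋ = $8,261 → take DB $12,101. Book value $36,305.
Year 2: DB = ⌊$36,305 × 125%/5⌋ = $9,076; SL = ⌊$29,205/4⌋ = $7,301 → take DB $9,076. Book value $27,229.
Year 3: DB = ⌊$27,229 × 125%/5⌋ = $6,807; SL = ⌊$20,129/3⌋ = $6,709 → take DB $6,807. Book value $20,422.
Year 4: DB = ⌊$20,422 × 125%/5⌋ = $5,105; SL = ⌊$13,322/2⌋ = $6,661 → take SL $6,661. Book value $13,761.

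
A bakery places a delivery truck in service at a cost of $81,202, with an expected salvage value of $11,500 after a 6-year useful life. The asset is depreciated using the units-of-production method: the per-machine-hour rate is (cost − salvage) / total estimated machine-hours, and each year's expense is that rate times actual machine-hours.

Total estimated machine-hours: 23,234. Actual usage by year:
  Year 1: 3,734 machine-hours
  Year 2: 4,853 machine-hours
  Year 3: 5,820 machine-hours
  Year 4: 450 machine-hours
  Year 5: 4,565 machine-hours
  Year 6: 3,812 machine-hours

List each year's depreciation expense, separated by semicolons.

Depreciable base = $81,202 − $11,500 = $69,702.
Rate = $69,702 / 23,234 machine-hours = $3 per machine-hour.
Year 1: 3,734 × $3 = $11,202. Book value $70,000.
Year 2: 4,853 × $3 = $14,559. Book value $55,441.
Year 3: 5,820 × $3 = $17,460. Book value $37,981.
Year 4: 450 × $3 = $1,350. Book value $36,631.
Year 5: 4,565 × $3 = $13,695. Book value $22,936.
Year 6: 3,812 × $3 = $11,436. Book value $11,500.

$11,202; $14,559; $17,460; $1,350; $13,695; $11,436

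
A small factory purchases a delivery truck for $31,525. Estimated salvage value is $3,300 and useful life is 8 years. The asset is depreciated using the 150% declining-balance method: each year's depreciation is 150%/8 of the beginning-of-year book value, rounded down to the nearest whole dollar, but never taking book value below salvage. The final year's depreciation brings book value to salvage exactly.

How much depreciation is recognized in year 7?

Depreciable base = $31,525 − $3,300 = $28,225.
Year 1: ⌊$31,525 × 150%/8⌋ = $5,910. Book value $25,615.
Year 2: ⌊$25,615 × 150%/8⌋ = $4,802. Book value $20,813.
Year 3: ⌊$20,813 × 150%/8⌋ = $3,902. Book value $16,911.
Year 4: ⌊$16,911 × 150%/8⌋ = $3,170. Book value $13,741.
Year 5: ⌊$13,741 × 150%/8⌋ = $2,576. Book value $11,165.
Year 6: ⌊$11,165 × 150%/8⌋ = $2,093. Book value $9,072.
Year 7: ⌊$9,072 × 150%/8⌋ = $1,701. Book value $7,371.

$1,701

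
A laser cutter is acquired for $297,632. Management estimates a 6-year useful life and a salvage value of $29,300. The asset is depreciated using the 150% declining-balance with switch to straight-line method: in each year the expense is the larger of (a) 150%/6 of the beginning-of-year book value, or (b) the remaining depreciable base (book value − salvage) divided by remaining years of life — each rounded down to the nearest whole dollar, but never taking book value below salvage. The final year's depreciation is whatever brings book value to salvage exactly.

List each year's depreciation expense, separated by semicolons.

$74,408; $55,806; $41,854; $32,088; $32,088; $32,088

Depreciable base = $297,632 − $29,300 = $268,332.
Year 1: DB = ⌊$297,632 × 150%/6⌋ = $74,408; SL = ⌊$268,332/6⌋ = $44,722 → take DB $74,408. Book value $223,224.
Year 2: DB = ⌊$223,224 × 150%/6⌋ = $55,806; SL = ⌊$193,924/5⌋ = $38,784 → take DB $55,806. Book value $167,418.
Year 3: DB = ⌊$167,418 × 150%/6⌋ = $41,854; SL = ⌊$138,118/4⌋ = $34,529 → take DB $41,854. Book value $125,564.
Year 4: DB = ⌊$125,564 × 150%/6⌋ = $31,391; SL = ⌊$96,264/3⌋ = $32,088 → take SL $32,088. Book value $93,476.
Year 5: DB = ⌊$93,476 × 150%/6⌋ = $23,369; SL = ⌊$64,176/2⌋ = $32,088 → take SL $32,088. Book value $61,388.
Year 6 (final): $61,388 − $29,300 = $32,088. Book value $29,300.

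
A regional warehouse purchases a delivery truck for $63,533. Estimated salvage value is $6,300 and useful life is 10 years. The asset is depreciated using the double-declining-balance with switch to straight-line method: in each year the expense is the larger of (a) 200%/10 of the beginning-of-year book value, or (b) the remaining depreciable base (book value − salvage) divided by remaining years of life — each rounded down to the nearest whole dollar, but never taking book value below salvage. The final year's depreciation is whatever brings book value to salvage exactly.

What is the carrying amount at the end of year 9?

$8,480

Depreciable base = $63,533 − $6,300 = $57,233.
Year 1: DB = ⌊$63,533 × 200%/10⌋ = $12,706; SL = ⌊$57,233/10⌋ = $5,723 → take DB $12,706. Book value $50,827.
Year 2: DB = ⌊$50,827 × 200%/10⌋ = $10,165; SL = ⌊$44,527/9⌋ = $4,947 → take DB $10,165. Book value $40,662.
Year 3: DB = ⌊$40,662 × 200%/10⌋ = $8,132; SL = ⌊$34,362/8⌋ = $4,295 → take DB $8,132. Book value $32,530.
Year 4: DB = ⌊$32,530 × 200%/10⌋ = $6,506; SL = ⌊$26,230/7⌋ = $3,747 → take DB $6,506. Book value $26,024.
Year 5: DB = ⌊$26,024 × 200%/10⌋ = $5,204; SL = ⌊$19,724/6⌋ = $3,287 → take DB $5,204. Book value $20,820.
Year 6: DB = ⌊$20,820 × 200%/10⌋ = $4,164; SL = ⌊$14,520/5⌋ = $2,904 → take DB $4,164. Book value $16,656.
Year 7: DB = ⌊$16,656 × 200%/10⌋ = $3,331; SL = ⌊$10,356/4⌋ = $2,589 → take DB $3,331. Book value $13,325.
Year 8: DB = ⌊$13,325 × 200%/10⌋ = $2,665; SL = ⌊$7,025/3⌋ = $2,341 → take DB $2,665. Book value $10,660.
Year 9: DB = ⌊$10,660 × 200%/10⌋ = $2,132; SL = ⌊$4,360/2⌋ = $2,180 → take SL $2,180. Book value $8,480.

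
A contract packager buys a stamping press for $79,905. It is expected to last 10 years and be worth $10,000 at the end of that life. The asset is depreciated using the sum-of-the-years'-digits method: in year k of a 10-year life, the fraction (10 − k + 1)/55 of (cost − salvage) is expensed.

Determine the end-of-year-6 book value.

Depreciable base = $79,905 − $10,000 = $69,905.
Sum of the years' digits = 10+9+8+7+6+5+4+3+2+1 = 55.
Year 1: $69,905 × 10/55 = $12,710. Book value $67,195.
Year 2: $69,905 × 9/55 = $11,439. Book value $55,756.
Year 3: $69,905 × 8/55 = $10,168. Book value $45,588.
Year 4: $69,905 × 7/55 = $8,897. Book value $36,691.
Year 5: $69,905 × 6/55 = $7,626. Book value $29,065.
Year 6: $69,905 × 5/55 = $6,355. Book value $22,710.

$22,710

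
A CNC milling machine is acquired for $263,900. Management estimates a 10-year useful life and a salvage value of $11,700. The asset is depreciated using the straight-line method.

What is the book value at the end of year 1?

Depreciable base = $263,900 − $11,700 = $252,200.
Annual expense = $252,200 / 10 = $25,220.
End of year 1: book value $238,680.

$238,680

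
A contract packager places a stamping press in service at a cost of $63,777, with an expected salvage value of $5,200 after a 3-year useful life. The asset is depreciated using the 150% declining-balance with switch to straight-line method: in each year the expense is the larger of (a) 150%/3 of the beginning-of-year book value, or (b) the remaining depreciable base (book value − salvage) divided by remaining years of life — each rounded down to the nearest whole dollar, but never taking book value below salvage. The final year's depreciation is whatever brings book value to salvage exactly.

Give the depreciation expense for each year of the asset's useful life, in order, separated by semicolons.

Depreciable base = $63,777 − $5,200 = $58,577.
Year 1: DB = ⌊$63,777 × 150%/3⌋ = $31,888; SL = ⌊$58,577/3⌋ = $19,525 → take DB $31,888. Book value $31,889.
Year 2: DB = ⌊$31,889 × 150%/3⌋ = $15,944; SL = ⌊$26,689/2⌋ = $13,344 → take DB $15,944. Book value $15,945.
Year 3 (final): $15,945 − $5,200 = $10,745. Book value $5,200.

$31,888; $15,944; $10,745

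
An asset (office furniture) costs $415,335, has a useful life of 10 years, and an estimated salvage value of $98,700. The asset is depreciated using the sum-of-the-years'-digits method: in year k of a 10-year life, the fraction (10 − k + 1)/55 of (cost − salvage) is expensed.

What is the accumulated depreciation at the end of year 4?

$195,738

Depreciable base = $415,335 − $98,700 = $316,635.
Sum of the years' digits = 10+9+8+7+6+5+4+3+2+1 = 55.
Year 1: $316,635 × 10/55 = $57,570. Book value $357,765.
Year 2: $316,635 × 9/55 = $51,813. Book value $305,952.
Year 3: $316,635 × 8/55 = $46,056. Book value $259,896.
Year 4: $316,635 × 7/55 = $40,299. Book value $219,597.
Accumulated through year 4 = $415,335 − $219,597 = $195,738.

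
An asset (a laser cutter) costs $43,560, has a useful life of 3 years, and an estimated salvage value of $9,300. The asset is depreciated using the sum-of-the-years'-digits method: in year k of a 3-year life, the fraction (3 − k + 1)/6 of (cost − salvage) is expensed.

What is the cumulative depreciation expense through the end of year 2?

$28,550

Depreciable base = $43,560 − $9,300 = $34,260.
Sum of the years' digits = 3+2+1 = 6.
Year 1: $34,260 × 3/6 = $17,130. Book value $26,430.
Year 2: $34,260 × 2/6 = $11,420. Book value $15,010.
Accumulated through year 2 = $43,560 − $15,010 = $28,550.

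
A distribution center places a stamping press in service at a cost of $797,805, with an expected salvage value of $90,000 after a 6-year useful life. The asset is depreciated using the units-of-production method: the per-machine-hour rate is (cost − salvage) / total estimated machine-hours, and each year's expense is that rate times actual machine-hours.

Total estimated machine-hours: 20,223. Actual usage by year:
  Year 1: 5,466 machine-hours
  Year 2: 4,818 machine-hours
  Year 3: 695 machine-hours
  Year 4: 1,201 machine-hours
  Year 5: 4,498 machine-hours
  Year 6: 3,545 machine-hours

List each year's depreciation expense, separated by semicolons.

$191,310; $168,630; $24,325; $42,035; $157,430; $124,075

Depreciable base = $797,805 − $90,000 = $707,805.
Rate = $707,805 / 20,223 machine-hours = $35 per machine-hour.
Year 1: 5,466 × $35 = $191,310. Book value $606,495.
Year 2: 4,818 × $35 = $168,630. Book value $437,865.
Year 3: 695 × $35 = $24,325. Book value $413,540.
Year 4: 1,201 × $35 = $42,035. Book value $371,505.
Year 5: 4,498 × $35 = $157,430. Book value $214,075.
Year 6: 3,545 × $35 = $124,075. Book value $90,000.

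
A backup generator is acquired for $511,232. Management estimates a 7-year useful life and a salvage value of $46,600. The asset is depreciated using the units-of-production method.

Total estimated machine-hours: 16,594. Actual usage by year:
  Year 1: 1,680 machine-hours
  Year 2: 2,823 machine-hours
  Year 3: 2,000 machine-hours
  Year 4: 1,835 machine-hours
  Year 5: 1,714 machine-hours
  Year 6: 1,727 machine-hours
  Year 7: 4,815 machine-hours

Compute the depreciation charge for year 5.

$47,992

Depreciable base = $511,232 − $46,600 = $464,632.
Rate = $464,632 / 16,594 machine-hours = $28 per machine-hour.
Year 1: 1,680 × $28 = $47,040. Book value $464,192.
Year 2: 2,823 × $28 = $79,044. Book value $385,148.
Year 3: 2,000 × $28 = $56,000. Book value $329,148.
Year 4: 1,835 × $28 = $51,380. Book value $277,768.
Year 5: 1,714 × $28 = $47,992. Book value $229,776.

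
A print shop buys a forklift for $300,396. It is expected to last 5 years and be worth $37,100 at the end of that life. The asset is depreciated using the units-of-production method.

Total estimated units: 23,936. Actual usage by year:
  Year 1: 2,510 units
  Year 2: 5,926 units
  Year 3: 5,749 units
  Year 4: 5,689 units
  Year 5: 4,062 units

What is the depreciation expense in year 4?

$62,579

Depreciable base = $300,396 − $37,100 = $263,296.
Rate = $263,296 / 23,936 units = $11 per unit.
Year 1: 2,510 × $11 = $27,610. Book value $272,786.
Year 2: 5,926 × $11 = $65,186. Book value $207,600.
Year 3: 5,749 × $11 = $63,239. Book value $144,361.
Year 4: 5,689 × $11 = $62,579. Book value $81,782.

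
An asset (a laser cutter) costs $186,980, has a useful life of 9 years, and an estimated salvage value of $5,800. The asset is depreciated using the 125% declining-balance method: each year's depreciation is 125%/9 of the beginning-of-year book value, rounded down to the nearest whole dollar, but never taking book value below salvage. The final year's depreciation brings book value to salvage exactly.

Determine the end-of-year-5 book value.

$88,532

Depreciable base = $186,980 − $5,800 = $181,180.
Year 1: ⌊$186,980 × 125%/9⌋ = $25,969. Book value $161,011.
Year 2: ⌊$161,011 × 125%/9⌋ = $22,362. Book value $138,649.
Year 3: ⌊$138,649 × 125%/9⌋ = $19,256. Book value $119,393.
Year 4: ⌊$119,393 × 125%/9⌋ = $16,582. Book value $102,811.
Year 5: ⌊$102,811 × 125%/9⌋ = $14,279. Book value $88,532.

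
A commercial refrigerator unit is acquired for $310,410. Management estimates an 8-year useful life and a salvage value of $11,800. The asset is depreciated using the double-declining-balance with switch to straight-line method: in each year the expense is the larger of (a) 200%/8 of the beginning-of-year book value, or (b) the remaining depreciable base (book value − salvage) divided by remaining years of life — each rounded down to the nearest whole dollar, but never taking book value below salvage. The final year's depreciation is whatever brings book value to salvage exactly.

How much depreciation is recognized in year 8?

Depreciable base = $310,410 − $11,800 = $298,610.
Year 1: DB = ⌊$310,410 × 200%/8⌋ = $77,602; SL = ⌊$298,610/8⌋ = $37,326 → take DB $77,602. Book value $232,808.
Year 2: DB = ⌊$232,808 × 200%/8⌋ = $58,202; SL = ⌊$221,008/7⌋ = $31,572 → take DB $58,202. Book value $174,606.
Year 3: DB = ⌊$174,606 × 200%/8⌋ = $43,651; SL = ⌊$162,806/6⌋ = $27,134 → take DB $43,651. Book value $130,955.
Year 4: DB = ⌊$130,955 × 200%/8⌋ = $32,738; SL = ⌊$119,155/5⌋ = $23,831 → take DB $32,738. Book value $98,217.
Year 5: DB = ⌊$98,217 × 200%/8⌋ = $24,554; SL = ⌊$86,417/4⌋ = $21,604 → take DB $24,554. Book value $73,663.
Year 6: DB = ⌊$73,663 × 200%/8⌋ = $18,415; SL = ⌊$61,863/3⌋ = $20,621 → take SL $20,621. Book value $53,042.
Year 7: DB = ⌊$53,042 × 200%/8⌋ = $13,260; SL = ⌊$41,242/2⌋ = $20,621 → take SL $20,621. Book value $32,421.
Year 8 (final): $32,421 − $11,800 = $20,621. Book value $11,800.

$20,621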